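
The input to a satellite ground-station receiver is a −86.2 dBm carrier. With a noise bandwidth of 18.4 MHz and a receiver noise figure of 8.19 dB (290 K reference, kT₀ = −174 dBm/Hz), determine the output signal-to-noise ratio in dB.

7.0 dB

Noise floor: N = −174 + 10 log₁₀(B) + NF
10 log₁₀(1.84×10⁷) = 72.65 dB
N = −174 + 72.65 + 8.19 = −93.16 dBm
SNR = P_sig − N = −86.2 − (−93.16) = 6.96 dB → 7.0 dB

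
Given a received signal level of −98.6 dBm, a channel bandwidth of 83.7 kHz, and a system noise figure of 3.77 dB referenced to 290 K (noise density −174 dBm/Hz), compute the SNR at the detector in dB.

22.4 dB

Noise floor: N = −174 + 10 log₁₀(B) + NF
10 log₁₀(8.37×10⁴) = 49.23 dB
N = −174 + 49.23 + 3.77 = −121.00 dBm
SNR = P_sig − N = −98.6 − (−121.00) = 22.40 dB → 22.4 dB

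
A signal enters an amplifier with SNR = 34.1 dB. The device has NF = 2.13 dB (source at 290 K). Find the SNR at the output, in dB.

By definition F = SNR_in/SNR_out, so in dB: SNR_out = SNR_in − NF
SNR_out = 34.1 − 2.13 = 31.97 dB

31.97 dB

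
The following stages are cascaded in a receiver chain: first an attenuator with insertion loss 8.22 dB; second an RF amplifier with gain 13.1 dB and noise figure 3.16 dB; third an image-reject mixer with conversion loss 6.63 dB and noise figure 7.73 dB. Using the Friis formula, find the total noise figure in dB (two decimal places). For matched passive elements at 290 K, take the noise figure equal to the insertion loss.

Convert to linear (a loss of L dB is a gain of −L dB): F_i = 10^(NF_i/10), G_i = 10^(G_i,dB/10)
  Stage 1: F_1 = 10^(8.22/10) = 6.637, G_1 = 10^(−8.22/10) = 0.1507
  Stage 2: F_2 = 10^(3.16/10) = 2.070, G_2 = 10^(13.1/10) = 20.42
  Stage 3: F_3 = 10^(7.73/10) = 5.929, G_3 = 10^(−6.63/10) = 0.2173
Friis cascade:
  F = 6.637 + (2.070 − 1)/0.1507 + (5.929 − 1)/3.076 = 15.34
NF = 10 log₁₀(15.34) = 11.86 dB

11.86 dB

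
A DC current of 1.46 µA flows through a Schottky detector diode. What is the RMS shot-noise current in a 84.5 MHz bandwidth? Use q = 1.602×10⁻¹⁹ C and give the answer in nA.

6.29 nA

I_n = √(2qI·B)
2qI·B = 2 × 1.602×10⁻¹⁹ × 1.46×10⁻⁶ × 8.45×10⁷ = 3.95×10⁻¹⁷ A²
I_n = √(3.95×10⁻¹⁷) = 6.29×10⁻⁹ A = 6.29 nA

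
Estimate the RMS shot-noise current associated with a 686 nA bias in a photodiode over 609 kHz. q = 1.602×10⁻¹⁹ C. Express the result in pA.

366 pA

I_n = √(2qI·B)
2qI·B = 2 × 1.602×10⁻¹⁹ × 6.86×10⁻⁷ × 6.09×10⁵ = 1.34×10⁻¹⁹ A²
I_n = √(1.34×10⁻¹⁹) = 3.66×10⁻¹⁰ A = 366 pA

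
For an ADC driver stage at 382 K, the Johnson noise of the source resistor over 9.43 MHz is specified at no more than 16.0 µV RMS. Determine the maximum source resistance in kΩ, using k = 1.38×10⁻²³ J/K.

Johnson–Nyquist: V_n = √(4kTRB) ⇒ R = V_n² / (4kTB)
4kTB = 4 × 1.38×10⁻²³ × 382 × 9.43×10⁶ = 1.99×10⁻¹³
R = (1.60×10⁻⁵)² / 1.99×10⁻¹³ = 1.29×10³ Ω = 1.29 kΩ

1.29 kΩ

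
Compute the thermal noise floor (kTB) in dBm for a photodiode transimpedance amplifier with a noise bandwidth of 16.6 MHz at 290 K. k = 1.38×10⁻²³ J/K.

−101.8 dBm

P_n = kTB = 1.38×10⁻²³ × 290 × 1.66×10⁷ = 6.64×10⁻¹⁴ W
In dBm: 10 log₁₀(6.64×10⁻¹⁴ / 10⁻³) = −101.8 dBm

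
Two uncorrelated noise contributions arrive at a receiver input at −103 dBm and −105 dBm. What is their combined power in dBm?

Convert to linear, add, convert back:
P₁ = 5.01×10⁻¹⁴ W, P₂ = 3.16×10⁻¹⁴ W
P_tot = 8.17×10⁻¹⁴ W → 10 log₁₀(P_tot / 10⁻³) = −100.9 dBm

−100.9 dBm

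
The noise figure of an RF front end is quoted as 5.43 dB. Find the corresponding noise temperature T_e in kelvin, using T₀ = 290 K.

723 K

F = 10^(5.43/10) = 3.4914
T_e = (F − 1)·T₀ = (3.4914 − 1) × 290 = 723 K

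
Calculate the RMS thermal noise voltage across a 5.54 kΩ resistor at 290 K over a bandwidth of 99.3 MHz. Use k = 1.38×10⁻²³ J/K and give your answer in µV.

V_n = √(4kTRB)
4kTRB = 4 × 1.38×10⁻²³ × 290 × 5.54×10³ × 9.93×10⁷ = 8.81×10⁻⁹ V²
V_n = √(8.81×10⁻⁹) = 9.38×10⁻⁵ V = 93.8 µV

93.8 µV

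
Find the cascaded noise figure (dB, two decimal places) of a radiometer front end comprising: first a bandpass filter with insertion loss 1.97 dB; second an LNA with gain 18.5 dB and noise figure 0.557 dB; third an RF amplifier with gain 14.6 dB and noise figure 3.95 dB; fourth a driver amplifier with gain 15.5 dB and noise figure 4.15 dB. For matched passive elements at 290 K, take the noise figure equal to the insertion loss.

2.61 dB

Convert to linear (a loss of L dB is a gain of −L dB): F_i = 10^(NF_i/10), G_i = 10^(G_i,dB/10)
  Stage 1: F_1 = 10^(1.97/10) = 1.574, G_1 = 10^(−1.97/10) = 0.6353
  Stage 2: F_2 = 10^(0.557/10) = 1.137, G_2 = 10^(18.5/10) = 70.79
  Stage 3: F_3 = 10^(3.95/10) = 2.483, G_3 = 10^(14.6/10) = 28.84
  Stage 4: F_4 = 10^(4.15/10) = 2.600, G_4 = 10^(15.5/10) = 35.48
Friis cascade:
  F = 1.574 + (1.137 − 1)/0.6353 + (2.483 − 1)/44.98 + (2.600 − 1)/1297 = 1.824
NF = 10 log₁₀(1.824) = 2.61 dB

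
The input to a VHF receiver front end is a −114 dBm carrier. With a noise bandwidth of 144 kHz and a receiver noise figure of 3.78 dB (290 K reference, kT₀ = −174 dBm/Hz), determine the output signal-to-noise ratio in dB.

Noise floor: N = −174 + 10 log₁₀(B) + NF
10 log₁₀(1.44×10⁵) = 51.58 dB
N = −174 + 51.58 + 3.78 = −118.64 dBm
SNR = P_sig − N = −114 − (−118.64) = 4.64 dB → 4.6 dB

4.6 dB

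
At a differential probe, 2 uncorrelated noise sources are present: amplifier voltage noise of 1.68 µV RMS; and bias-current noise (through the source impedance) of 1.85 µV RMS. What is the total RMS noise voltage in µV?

Uncorrelated sources add in power (mean-square): V_tot = √(ΣV_i²)
V_tot = √[(1.68×10⁻⁶)² + (1.85×10⁻⁶)²] = 2.50×10⁻⁶ V = 2.50 µV

2.50 µV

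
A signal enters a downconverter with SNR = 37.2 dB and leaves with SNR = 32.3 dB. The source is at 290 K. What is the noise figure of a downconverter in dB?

4.9 dB

NF (dB) = SNR_in(dB) − SNR_out(dB) when the source is at T₀
NF = 37.2 − 32.3 = 4.9 dB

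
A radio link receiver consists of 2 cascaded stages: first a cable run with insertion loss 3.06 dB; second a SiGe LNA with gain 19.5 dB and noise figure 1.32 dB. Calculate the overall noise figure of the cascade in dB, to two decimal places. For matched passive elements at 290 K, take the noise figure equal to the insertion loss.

4.38 dB

Convert to linear (a loss of L dB is a gain of −L dB): F_i = 10^(NF_i/10), G_i = 10^(G_i,dB/10)
  Stage 1: F_1 = 10^(3.06/10) = 2.023, G_1 = 10^(−3.06/10) = 0.4943
  Stage 2: F_2 = 10^(1.32/10) = 1.355, G_2 = 10^(19.5/10) = 89.13
Friis cascade:
  F = 2.023 + (1.355 − 1)/0.4943 = 2.742
NF = 10 log₁₀(2.742) = 4.38 dB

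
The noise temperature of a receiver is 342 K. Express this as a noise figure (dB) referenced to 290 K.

3.38 dB

F = 1 + T_e/T₀ = 1 + 342/290 = 2.17931
NF = 10 log₁₀(2.17931) = 3.38 dB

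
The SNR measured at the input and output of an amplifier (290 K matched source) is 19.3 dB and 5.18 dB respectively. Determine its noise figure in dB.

NF (dB) = SNR_in(dB) − SNR_out(dB) when the source is at T₀
NF = 19.3 − 5.18 = 14.12 dB

14.12 dB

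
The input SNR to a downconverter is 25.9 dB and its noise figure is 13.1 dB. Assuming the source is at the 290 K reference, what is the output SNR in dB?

12.8 dB

By definition F = SNR_in/SNR_out, so in dB: SNR_out = SNR_in − NF
SNR_out = 25.9 − 13.1 = 12.8 dB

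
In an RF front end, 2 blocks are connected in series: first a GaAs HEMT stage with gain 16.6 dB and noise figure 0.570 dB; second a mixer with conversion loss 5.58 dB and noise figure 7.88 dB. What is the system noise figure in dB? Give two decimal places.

Convert to linear (a loss of L dB is a gain of −L dB): F_i = 10^(NF_i/10), G_i = 10^(G_i,dB/10)
  Stage 1: F_1 = 10^(0.570/10) = 1.140, G_1 = 10^(16.6/10) = 45.71
  Stage 2: F_2 = 10^(7.88/10) = 6.138, G_2 = 10^(−5.58/10) = 0.2767
Friis cascade:
  F = 1.140 + (6.138 − 1)/45.71 = 1.253
NF = 10 log₁₀(1.253) = 0.98 dB

0.98 dB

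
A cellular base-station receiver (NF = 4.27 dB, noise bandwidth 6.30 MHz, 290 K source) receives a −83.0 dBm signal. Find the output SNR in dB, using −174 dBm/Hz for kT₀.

18.7 dB

Noise floor: N = −174 + 10 log₁₀(B) + NF
10 log₁₀(6.30×10⁶) = 67.99 dB
N = −174 + 67.99 + 4.27 = −101.74 dBm
SNR = P_sig − N = −83.0 − (−101.74) = 18.74 dB → 18.7 dB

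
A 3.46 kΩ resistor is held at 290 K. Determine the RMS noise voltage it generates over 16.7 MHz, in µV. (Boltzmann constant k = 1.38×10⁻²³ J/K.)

V_n = √(4kTRB)
4kTRB = 4 × 1.38×10⁻²³ × 290 × 3.46×10³ × 1.67×10⁷ = 9.25×10⁻¹⁰ V²
V_n = √(9.25×10⁻¹⁰) = 3.04×10⁻⁵ V = 30.4 µV

30.4 µV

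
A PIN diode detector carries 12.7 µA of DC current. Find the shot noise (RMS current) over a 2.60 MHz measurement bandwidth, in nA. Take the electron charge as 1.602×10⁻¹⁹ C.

I_n = √(2qI·B)
2qI·B = 2 × 1.602×10⁻¹⁹ × 1.27×10⁻⁵ × 2.60×10⁶ = 1.06×10⁻¹⁷ A²
I_n = √(1.06×10⁻¹⁷) = 3.25×10⁻⁹ A = 3.25 nA

3.25 nA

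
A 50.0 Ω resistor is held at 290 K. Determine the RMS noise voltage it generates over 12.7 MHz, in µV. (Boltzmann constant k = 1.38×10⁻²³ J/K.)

V_n = √(4kTRB)
4kTRB = 4 × 1.38×10⁻²³ × 290 × 5.00×10¹ × 1.27×10⁷ = 1.02×10⁻¹¹ V²
V_n = √(1.02×10⁻¹¹) = 3.19×10⁻⁶ V = 3.19 µV

3.19 µV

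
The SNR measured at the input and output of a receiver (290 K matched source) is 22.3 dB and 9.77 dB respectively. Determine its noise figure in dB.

NF (dB) = SNR_in(dB) − SNR_out(dB) when the source is at T₀
NF = 22.3 − 9.77 = 12.53 dB

12.53 dB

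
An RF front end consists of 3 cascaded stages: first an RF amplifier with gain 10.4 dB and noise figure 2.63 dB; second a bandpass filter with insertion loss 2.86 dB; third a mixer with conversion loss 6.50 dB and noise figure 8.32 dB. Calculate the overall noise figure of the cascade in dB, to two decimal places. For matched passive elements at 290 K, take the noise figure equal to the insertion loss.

4.68 dB

Convert to linear (a loss of L dB is a gain of −L dB): F_i = 10^(NF_i/10), G_i = 10^(G_i,dB/10)
  Stage 1: F_1 = 10^(2.63/10) = 1.832, G_1 = 10^(10.4/10) = 10.96
  Stage 2: F_2 = 10^(2.86/10) = 1.932, G_2 = 10^(−2.86/10) = 0.5176
  Stage 3: F_3 = 10^(8.32/10) = 6.792, G_3 = 10^(−6.50/10) = 0.2239
Friis cascade:
  F = 1.832 + (1.932 − 1)/10.96 + (6.792 − 1)/5.675 = 2.938
NF = 10 log₁₀(2.938) = 4.68 dB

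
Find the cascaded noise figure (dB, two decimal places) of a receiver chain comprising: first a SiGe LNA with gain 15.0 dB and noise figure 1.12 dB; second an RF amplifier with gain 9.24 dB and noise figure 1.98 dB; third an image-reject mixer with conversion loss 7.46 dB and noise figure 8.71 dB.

Convert to linear (a loss of L dB is a gain of −L dB): F_i = 10^(NF_i/10), G_i = 10^(G_i,dB/10)
  Stage 1: F_1 = 10^(1.12/10) = 1.294, G_1 = 10^(15.0/10) = 31.62
  Stage 2: F_2 = 10^(1.98/10) = 1.578, G_2 = 10^(9.24/10) = 8.395
  Stage 3: F_3 = 10^(8.71/10) = 7.430, G_3 = 10^(−7.46/10) = 0.1795
Friis cascade:
  F = 1.294 + (1.578 − 1)/31.62 + (7.430 − 1)/265.5 = 1.337
NF = 10 log₁₀(1.337) = 1.26 dB

1.26 dB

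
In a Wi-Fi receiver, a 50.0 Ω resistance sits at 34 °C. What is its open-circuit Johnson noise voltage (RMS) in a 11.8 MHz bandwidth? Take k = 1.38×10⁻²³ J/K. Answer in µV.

T = 34 °C + 273.15 = 307.15 K
V_n = √(4kTRB)
4kTRB = 4 × 1.38×10⁻²³ × 307.15 × 5.00×10¹ × 1.18×10⁷ = 1.00×10⁻¹¹ V²
V_n = √(1.00×10⁻¹¹) = 3.16×10⁻⁶ V = 3.16 µV

3.16 µV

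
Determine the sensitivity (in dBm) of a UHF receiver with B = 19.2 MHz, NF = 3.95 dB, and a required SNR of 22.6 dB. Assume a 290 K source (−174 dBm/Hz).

Sensitivity = −174 + 10 log₁₀(B) + NF + SNR_min
= −174 + 72.83 + 3.95 + 22.6
= −74.62 dBm → −74.6 dBm

−74.6 dBm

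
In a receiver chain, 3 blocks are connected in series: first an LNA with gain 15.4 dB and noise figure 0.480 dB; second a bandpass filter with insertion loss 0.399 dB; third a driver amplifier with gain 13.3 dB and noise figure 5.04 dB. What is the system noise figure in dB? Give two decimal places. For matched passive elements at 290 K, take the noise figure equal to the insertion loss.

Convert to linear (a loss of L dB is a gain of −L dB): F_i = 10^(NF_i/10), G_i = 10^(G_i,dB/10)
  Stage 1: F_1 = 10^(0.480/10) = 1.117, G_1 = 10^(15.4/10) = 34.67
  Stage 2: F_2 = 10^(0.399/10) = 1.096, G_2 = 10^(−0.399/10) = 0.9122
  Stage 3: F_3 = 10^(5.04/10) = 3.192, G_3 = 10^(13.3/10) = 21.38
Friis cascade:
  F = 1.117 + (1.096 − 1)/34.67 + (3.192 − 1)/31.63 = 1.189
NF = 10 log₁₀(1.189) = 0.75 dB

0.75 dB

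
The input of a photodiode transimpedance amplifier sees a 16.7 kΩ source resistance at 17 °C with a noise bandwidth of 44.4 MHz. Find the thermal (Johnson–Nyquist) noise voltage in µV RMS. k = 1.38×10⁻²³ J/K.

109 µV

T = 17 °C + 273.15 = 290.15 K
V_n = √(4kTRB)
4kTRB = 4 × 1.38×10⁻²³ × 290.15 × 1.67×10⁴ × 4.44×10⁷ = 1.19×10⁻⁸ V²
V_n = √(1.19×10⁻⁸) = 1.09×10⁻⁴ V = 109 µV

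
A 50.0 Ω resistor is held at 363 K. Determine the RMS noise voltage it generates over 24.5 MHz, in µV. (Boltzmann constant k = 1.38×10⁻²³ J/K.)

V_n = √(4kTRB)
4kTRB = 4 × 1.38×10⁻²³ × 363 × 5.00×10¹ × 2.45×10⁷ = 2.45×10⁻¹¹ V²
V_n = √(2.45×10⁻¹¹) = 4.95×10⁻⁶ V = 4.95 µV

4.95 µV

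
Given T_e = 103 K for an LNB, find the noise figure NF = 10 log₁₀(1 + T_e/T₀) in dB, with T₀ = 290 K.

F = 1 + T_e/T₀ = 1 + 103/290 = 1.35517
NF = 10 log₁₀(1.35517) = 1.32 dB

1.32 dB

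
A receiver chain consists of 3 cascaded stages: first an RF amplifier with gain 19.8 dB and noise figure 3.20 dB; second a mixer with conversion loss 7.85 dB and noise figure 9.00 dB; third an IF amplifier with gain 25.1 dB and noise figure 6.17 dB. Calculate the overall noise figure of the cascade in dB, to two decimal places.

3.73 dB

Convert to linear (a loss of L dB is a gain of −L dB): F_i = 10^(NF_i/10), G_i = 10^(G_i,dB/10)
  Stage 1: F_1 = 10^(3.20/10) = 2.089, G_1 = 10^(19.8/10) = 95.50
  Stage 2: F_2 = 10^(9.00/10) = 7.943, G_2 = 10^(−7.85/10) = 0.1641
  Stage 3: F_3 = 10^(6.17/10) = 4.140, G_3 = 10^(25.1/10) = 323.6
Friis cascade:
  F = 2.089 + (7.943 − 1)/95.50 + (4.140 − 1)/15.67 = 2.362
NF = 10 log₁₀(2.362) = 3.73 dB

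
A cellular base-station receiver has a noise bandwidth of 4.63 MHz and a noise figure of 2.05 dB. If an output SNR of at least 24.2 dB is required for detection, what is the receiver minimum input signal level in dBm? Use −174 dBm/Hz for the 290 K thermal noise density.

Sensitivity = −174 + 10 log₁₀(B) + NF + SNR_min
= −174 + 66.66 + 2.05 + 24.2
= −81.09 dBm → −81.1 dBm

−81.1 dBm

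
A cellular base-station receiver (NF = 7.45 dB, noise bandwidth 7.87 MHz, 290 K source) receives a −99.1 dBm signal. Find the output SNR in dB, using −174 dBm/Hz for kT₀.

−1.5 dB

Noise floor: N = −174 + 10 log₁₀(B) + NF
10 log₁₀(7.87×10⁶) = 68.96 dB
N = −174 + 68.96 + 7.45 = −97.59 dBm
SNR = P_sig − N = −99.1 − (−97.59) = −1.51 dB → −1.5 dB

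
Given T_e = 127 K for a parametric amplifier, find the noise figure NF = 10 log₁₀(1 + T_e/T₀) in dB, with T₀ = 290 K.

F = 1 + T_e/T₀ = 1 + 127/290 = 1.43793
NF = 10 log₁₀(1.43793) = 1.58 dB

1.58 dB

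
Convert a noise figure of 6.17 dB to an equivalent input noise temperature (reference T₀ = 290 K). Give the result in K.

911 K

F = 10^(6.17/10) = 4.14
T_e = (F − 1)·T₀ = (4.14 − 1) × 290 = 911 K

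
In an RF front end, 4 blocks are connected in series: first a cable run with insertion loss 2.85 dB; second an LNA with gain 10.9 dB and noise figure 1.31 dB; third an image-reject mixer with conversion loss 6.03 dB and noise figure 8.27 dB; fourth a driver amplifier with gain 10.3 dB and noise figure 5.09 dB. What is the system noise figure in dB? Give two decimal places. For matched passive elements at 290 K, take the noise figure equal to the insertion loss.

6.90 dB

Convert to linear (a loss of L dB is a gain of −L dB): F_i = 10^(NF_i/10), G_i = 10^(G_i,dB/10)
  Stage 1: F_1 = 10^(2.85/10) = 1.928, G_1 = 10^(−2.85/10) = 0.5188
  Stage 2: F_2 = 10^(1.31/10) = 1.352, G_2 = 10^(10.9/10) = 12.30
  Stage 3: F_3 = 10^(8.27/10) = 6.714, G_3 = 10^(−6.03/10) = 0.2495
  Stage 4: F_4 = 10^(5.09/10) = 3.228, G_4 = 10^(10.3/10) = 10.72
Friis cascade:
  F = 1.928 + (1.352 − 1)/0.5188 + (6.714 − 1)/6.383 + (3.228 − 1)/1.592 = 4.901
NF = 10 log₁₀(4.901) = 6.90 dB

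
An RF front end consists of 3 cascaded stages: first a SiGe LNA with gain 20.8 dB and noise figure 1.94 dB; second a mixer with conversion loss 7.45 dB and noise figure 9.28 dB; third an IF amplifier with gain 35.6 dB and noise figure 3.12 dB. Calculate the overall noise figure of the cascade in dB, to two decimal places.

2.24 dB

Convert to linear (a loss of L dB is a gain of −L dB): F_i = 10^(NF_i/10), G_i = 10^(G_i,dB/10)
  Stage 1: F_1 = 10^(1.94/10) = 1.563, G_1 = 10^(20.8/10) = 120.2
  Stage 2: F_2 = 10^(9.28/10) = 8.472, G_2 = 10^(−7.45/10) = 0.1799
  Stage 3: F_3 = 10^(3.12/10) = 2.051, G_3 = 10^(35.6/10) = 3631
Friis cascade:
  F = 1.563 + (8.472 − 1)/120.2 + (2.051 − 1)/21.63 = 1.674
NF = 10 log₁₀(1.674) = 2.24 dB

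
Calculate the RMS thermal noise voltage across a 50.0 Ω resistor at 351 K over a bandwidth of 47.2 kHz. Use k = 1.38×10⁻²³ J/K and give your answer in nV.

214 nV

V_n = √(4kTRB)
4kTRB = 4 × 1.38×10⁻²³ × 351 × 5.00×10¹ × 4.72×10⁴ = 4.57×10⁻¹⁴ V²
V_n = √(4.57×10⁻¹⁴) = 2.14×10⁻⁷ V = 214 nV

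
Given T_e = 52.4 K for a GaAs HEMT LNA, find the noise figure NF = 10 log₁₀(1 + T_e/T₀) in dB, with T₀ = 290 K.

F = 1 + T_e/T₀ = 1 + 52.4/290 = 1.18069
NF = 10 log₁₀(1.18069) = 0.721 dB

0.721 dB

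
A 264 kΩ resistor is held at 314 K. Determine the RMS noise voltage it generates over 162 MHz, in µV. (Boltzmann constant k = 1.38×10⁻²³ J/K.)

861 µV

V_n = √(4kTRB)
4kTRB = 4 × 1.38×10⁻²³ × 314 × 2.64×10⁵ × 1.62×10⁸ = 7.41×10⁻⁷ V²
V_n = √(7.41×10⁻⁷) = 8.61×10⁻⁴ V = 861 µV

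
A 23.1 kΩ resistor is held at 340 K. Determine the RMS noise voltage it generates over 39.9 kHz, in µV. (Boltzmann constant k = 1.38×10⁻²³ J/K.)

4.16 µV

V_n = √(4kTRB)
4kTRB = 4 × 1.38×10⁻²³ × 340 × 2.31×10⁴ × 3.99×10⁴ = 1.73×10⁻¹¹ V²
V_n = √(1.73×10⁻¹¹) = 4.16×10⁻⁶ V = 4.16 µV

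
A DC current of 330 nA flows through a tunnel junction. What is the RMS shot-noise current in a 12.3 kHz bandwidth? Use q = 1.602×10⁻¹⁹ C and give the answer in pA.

I_n = √(2qI·B)
2qI·B = 2 × 1.602×10⁻¹⁹ × 3.30×10⁻⁷ × 1.23×10⁴ = 1.30×10⁻²¹ A²
I_n = √(1.30×10⁻²¹) = 3.61×10⁻¹¹ A = 36.1 pA

36.1 pA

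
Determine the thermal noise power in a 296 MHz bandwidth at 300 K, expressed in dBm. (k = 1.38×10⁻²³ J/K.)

−89.1 dBm

P_n = kTB = 1.38×10⁻²³ × 300 × 2.96×10⁸ = 1.23×10⁻¹² W
In dBm: 10 log₁₀(1.23×10⁻¹² / 10⁻³) = −89.1 dBm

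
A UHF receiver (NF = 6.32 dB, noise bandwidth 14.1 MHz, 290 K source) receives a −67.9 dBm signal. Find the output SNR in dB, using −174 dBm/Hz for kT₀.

Noise floor: N = −174 + 10 log₁₀(B) + NF
10 log₁₀(1.41×10⁷) = 71.49 dB
N = −174 + 71.49 + 6.32 = −96.19 dBm
SNR = P_sig − N = −67.9 − (−96.19) = 28.29 dB → 28.3 dB

28.3 dB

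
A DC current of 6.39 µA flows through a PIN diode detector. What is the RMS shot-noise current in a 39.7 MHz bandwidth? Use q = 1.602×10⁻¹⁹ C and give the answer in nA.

9.02 nA

I_n = √(2qI·B)
2qI·B = 2 × 1.602×10⁻¹⁹ × 6.39×10⁻⁶ × 3.97×10⁷ = 8.13×10⁻¹⁷ A²
I_n = √(8.13×10⁻¹⁷) = 9.02×10⁻⁹ A = 9.02 nA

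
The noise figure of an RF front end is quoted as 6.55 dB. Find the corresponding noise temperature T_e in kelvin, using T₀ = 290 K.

F = 10^(6.55/10) = 4.51856
T_e = (F − 1)·T₀ = (4.51856 − 1) × 290 = 1020 K

1020 K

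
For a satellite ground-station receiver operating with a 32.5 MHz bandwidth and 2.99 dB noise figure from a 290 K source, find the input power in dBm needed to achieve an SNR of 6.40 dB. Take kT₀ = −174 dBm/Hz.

−89.5 dBm

Sensitivity = −174 + 10 log₁₀(B) + NF + SNR_min
= −174 + 75.12 + 2.99 + 6.40
= −89.49 dBm → −89.5 dBm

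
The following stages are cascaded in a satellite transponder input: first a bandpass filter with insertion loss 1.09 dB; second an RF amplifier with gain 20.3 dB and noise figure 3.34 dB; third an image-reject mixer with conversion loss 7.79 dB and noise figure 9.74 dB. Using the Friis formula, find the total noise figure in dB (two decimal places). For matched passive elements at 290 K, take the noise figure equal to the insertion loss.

Convert to linear (a loss of L dB is a gain of −L dB): F_i = 10^(NF_i/10), G_i = 10^(G_i,dB/10)
  Stage 1: F_1 = 10^(1.09/10) = 1.285, G_1 = 10^(−1.09/10) = 0.7780
  Stage 2: F_2 = 10^(3.34/10) = 2.158, G_2 = 10^(20.3/10) = 107.2
  Stage 3: F_3 = 10^(9.74/10) = 9.419, G_3 = 10^(−7.79/10) = 0.1663
Friis cascade:
  F = 1.285 + (2.158 − 1)/0.7780 + (9.419 − 1)/83.37 = 2.874
NF = 10 log₁₀(2.874) = 4.59 dB

4.59 dB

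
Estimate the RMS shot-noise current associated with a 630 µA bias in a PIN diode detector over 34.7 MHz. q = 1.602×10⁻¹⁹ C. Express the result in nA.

I_n = √(2qI·B)
2qI·B = 2 × 1.602×10⁻¹⁹ × 6.30×10⁻⁴ × 3.47×10⁷ = 7.00×10⁻¹⁵ A²
I_n = √(7.00×10⁻¹⁵) = 8.37×10⁻⁸ A = 83.7 nA

83.7 nA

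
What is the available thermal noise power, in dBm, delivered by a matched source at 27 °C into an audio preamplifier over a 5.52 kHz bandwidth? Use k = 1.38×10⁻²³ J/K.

T = 27 °C + 273.15 = 300.15 K
P_n = kTB = 1.38×10⁻²³ × 300.15 × 5.52×10³ = 2.29×10⁻¹⁷ W
In dBm: 10 log₁₀(2.29×10⁻¹⁷ / 10⁻³) = −136.4 dBm

−136.4 dBm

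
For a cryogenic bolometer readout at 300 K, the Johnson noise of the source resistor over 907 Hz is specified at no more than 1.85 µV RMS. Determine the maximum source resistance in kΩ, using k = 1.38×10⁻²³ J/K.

228 kΩ

Johnson–Nyquist: V_n = √(4kTRB) ⇒ R = V_n² / (4kTB)
4kTB = 4 × 1.38×10⁻²³ × 300 × 9.07×10² = 1.50×10⁻¹⁷
R = (1.85×10⁻⁶)² / 1.50×10⁻¹⁷ = 2.28×10⁵ Ω = 228 kΩ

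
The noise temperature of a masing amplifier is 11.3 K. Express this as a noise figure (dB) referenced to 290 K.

F = 1 + T_e/T₀ = 1 + 11.3/290 = 1.03897
NF = 10 log₁₀(1.03897) = 0.166 dB

0.166 dB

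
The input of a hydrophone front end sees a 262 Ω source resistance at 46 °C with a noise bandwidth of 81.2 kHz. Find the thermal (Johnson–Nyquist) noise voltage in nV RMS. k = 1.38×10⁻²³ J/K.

612 nV

T = 46 °C + 273.15 = 319.15 K
V_n = √(4kTRB)
4kTRB = 4 × 1.38×10⁻²³ × 319.15 × 2.62×10² × 8.12×10⁴ = 3.75×10⁻¹³ V²
V_n = √(3.75×10⁻¹³) = 6.12×10⁻⁷ V = 612 nV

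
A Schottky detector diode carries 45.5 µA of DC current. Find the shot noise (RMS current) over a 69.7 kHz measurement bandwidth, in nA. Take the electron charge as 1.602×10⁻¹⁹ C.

1.01 nA

I_n = √(2qI·B)
2qI·B = 2 × 1.602×10⁻¹⁹ × 4.55×10⁻⁵ × 6.97×10⁴ = 1.02×10⁻¹⁸ A²
I_n = √(1.02×10⁻¹⁸) = 1.01×10⁻⁹ A = 1.01 nA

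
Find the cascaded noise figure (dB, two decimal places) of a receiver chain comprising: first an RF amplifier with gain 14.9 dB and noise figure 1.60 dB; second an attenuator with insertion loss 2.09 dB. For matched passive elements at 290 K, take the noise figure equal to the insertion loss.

Convert to linear (a loss of L dB is a gain of −L dB): F_i = 10^(NF_i/10), G_i = 10^(G_i,dB/10)
  Stage 1: F_1 = 10^(1.60/10) = 1.445, G_1 = 10^(14.9/10) = 30.90
  Stage 2: F_2 = 10^(2.09/10) = 1.618, G_2 = 10^(−2.09/10) = 0.6180
Friis cascade:
  F = 1.445 + (1.618 − 1)/30.90 = 1.465
NF = 10 log₁₀(1.465) = 1.66 dB

1.66 dB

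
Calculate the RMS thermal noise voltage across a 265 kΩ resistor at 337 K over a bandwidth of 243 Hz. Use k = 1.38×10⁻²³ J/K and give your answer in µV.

1.09 µV

V_n = √(4kTRB)
4kTRB = 4 × 1.38×10⁻²³ × 337 × 2.65×10⁵ × 2.43×10² = 1.20×10⁻¹² V²
V_n = √(1.20×10⁻¹²) = 1.09×10⁻⁶ V = 1.09 µV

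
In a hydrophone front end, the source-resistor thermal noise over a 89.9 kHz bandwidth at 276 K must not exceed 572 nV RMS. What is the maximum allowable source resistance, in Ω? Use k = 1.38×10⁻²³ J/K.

239 Ω

Johnson–Nyquist: V_n = √(4kTRB) ⇒ R = V_n² / (4kTB)
4kTB = 4 × 1.38×10⁻²³ × 276 × 8.99×10⁴ = 1.37×10⁻¹⁵
R = (5.72×10⁻⁷)² / 1.37×10⁻¹⁵ = 2.39×10² Ω = 239 Ω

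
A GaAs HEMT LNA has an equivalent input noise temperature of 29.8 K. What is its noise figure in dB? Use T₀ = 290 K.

F = 1 + T_e/T₀ = 1 + 29.8/290 = 1.10276
NF = 10 log₁₀(1.10276) = 0.425 dB

0.425 dB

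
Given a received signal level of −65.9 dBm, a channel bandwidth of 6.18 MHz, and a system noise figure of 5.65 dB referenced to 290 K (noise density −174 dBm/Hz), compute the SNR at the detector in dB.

34.5 dB

Noise floor: N = −174 + 10 log₁₀(B) + NF
10 log₁₀(6.18×10⁶) = 67.91 dB
N = −174 + 67.91 + 5.65 = −100.44 dBm
SNR = P_sig − N = −65.9 − (−100.44) = 34.54 dB → 34.5 dB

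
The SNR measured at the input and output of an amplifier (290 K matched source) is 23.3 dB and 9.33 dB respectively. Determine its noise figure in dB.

13.97 dB

NF (dB) = SNR_in(dB) − SNR_out(dB) when the source is at T₀
NF = 23.3 − 9.33 = 13.97 dB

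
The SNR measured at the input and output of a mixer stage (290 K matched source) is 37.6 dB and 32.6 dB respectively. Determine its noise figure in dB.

NF (dB) = SNR_in(dB) − SNR_out(dB) when the source is at T₀
NF = 37.6 − 32.6 = 5.0 dB

5.0 dB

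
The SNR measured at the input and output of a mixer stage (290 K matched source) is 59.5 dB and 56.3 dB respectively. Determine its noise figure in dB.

NF (dB) = SNR_in(dB) − SNR_out(dB) when the source is at T₀
NF = 59.5 − 56.3 = 3.2 dB

3.2 dB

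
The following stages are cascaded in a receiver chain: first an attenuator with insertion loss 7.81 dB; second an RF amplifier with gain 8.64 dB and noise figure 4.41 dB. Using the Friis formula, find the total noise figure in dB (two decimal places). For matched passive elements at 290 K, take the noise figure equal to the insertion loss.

12.22 dB

Convert to linear (a loss of L dB is a gain of −L dB): F_i = 10^(NF_i/10), G_i = 10^(G_i,dB/10)
  Stage 1: F_1 = 10^(7.81/10) = 6.039, G_1 = 10^(−7.81/10) = 0.1656
  Stage 2: F_2 = 10^(4.41/10) = 2.761, G_2 = 10^(8.64/10) = 7.311
Friis cascade:
  F = 6.039 + (2.761 − 1)/0.1656 = 16.67
NF = 10 log₁₀(16.67) = 12.22 dB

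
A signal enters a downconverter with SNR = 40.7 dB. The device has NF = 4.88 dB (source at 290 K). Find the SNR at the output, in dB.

By definition F = SNR_in/SNR_out, so in dB: SNR_out = SNR_in − NF
SNR_out = 40.7 − 4.88 = 35.82 dB

35.82 dB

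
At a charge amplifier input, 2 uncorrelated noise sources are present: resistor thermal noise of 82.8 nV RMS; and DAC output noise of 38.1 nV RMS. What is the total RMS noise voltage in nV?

91.1 nV

Uncorrelated sources add in power (mean-square): V_tot = √(ΣV_i²)
V_tot = √[(8.28×10⁻⁸)² + (3.81×10⁻⁸)²] = 9.11×10⁻⁸ V = 91.1 nV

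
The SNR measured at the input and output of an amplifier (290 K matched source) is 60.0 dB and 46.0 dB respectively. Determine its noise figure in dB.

14.0 dB

NF (dB) = SNR_in(dB) − SNR_out(dB) when the source is at T₀
NF = 60.0 − 46.0 = 14.0 dB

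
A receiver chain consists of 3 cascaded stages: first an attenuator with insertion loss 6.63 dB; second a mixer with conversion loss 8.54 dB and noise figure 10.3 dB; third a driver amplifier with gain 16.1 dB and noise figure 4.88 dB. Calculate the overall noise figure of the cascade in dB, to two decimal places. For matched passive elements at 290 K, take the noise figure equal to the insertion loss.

Convert to linear (a loss of L dB is a gain of −L dB): F_i = 10^(NF_i/10), G_i = 10^(G_i,dB/10)
  Stage 1: F_1 = 10^(6.63/10) = 4.603, G_1 = 10^(−6.63/10) = 0.2173
  Stage 2: F_2 = 10^(10.3/10) = 10.72, G_2 = 10^(−8.54/10) = 0.1400
  Stage 3: F_3 = 10^(4.88/10) = 3.076, G_3 = 10^(16.1/10) = 40.74
Friis cascade:
  F = 4.603 + (10.72 − 1)/0.2173 + (3.076 − 1)/0.03041 = 117.6
NF = 10 log₁₀(117.6) = 20.70 dB

20.70 dB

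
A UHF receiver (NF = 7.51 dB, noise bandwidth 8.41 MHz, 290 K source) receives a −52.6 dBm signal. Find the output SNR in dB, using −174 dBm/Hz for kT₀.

Noise floor: N = −174 + 10 log₁₀(B) + NF
10 log₁₀(8.41×10⁶) = 69.25 dB
N = −174 + 69.25 + 7.51 = −97.24 dBm
SNR = P_sig − N = −52.6 − (−97.24) = 44.64 dB → 44.6 dB

44.6 dB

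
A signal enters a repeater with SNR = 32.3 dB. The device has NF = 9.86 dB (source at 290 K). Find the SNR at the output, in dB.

By definition F = SNR_in/SNR_out, so in dB: SNR_out = SNR_in − NF
SNR_out = 32.3 − 9.86 = 22.44 dB

22.44 dB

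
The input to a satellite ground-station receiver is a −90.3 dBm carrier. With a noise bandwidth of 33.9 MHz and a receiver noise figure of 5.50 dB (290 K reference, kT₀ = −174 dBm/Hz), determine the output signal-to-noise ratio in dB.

2.9 dB

Noise floor: N = −174 + 10 log₁₀(B) + NF
10 log₁₀(3.39×10⁷) = 75.3 dB
N = −174 + 75.3 + 5.50 = −93.20 dBm
SNR = P_sig − N = −90.3 − (−93.20) = 2.90 dB → 2.9 dB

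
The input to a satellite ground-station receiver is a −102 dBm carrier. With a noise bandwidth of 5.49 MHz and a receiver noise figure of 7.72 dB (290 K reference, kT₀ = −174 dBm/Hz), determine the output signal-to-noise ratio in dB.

Noise floor: N = −174 + 10 log₁₀(B) + NF
10 log₁₀(5.49×10⁶) = 67.4 dB
N = −174 + 67.4 + 7.72 = −98.88 dBm
SNR = P_sig − N = −102 − (−98.88) = −3.12 dB → −3.1 dB

−3.1 dB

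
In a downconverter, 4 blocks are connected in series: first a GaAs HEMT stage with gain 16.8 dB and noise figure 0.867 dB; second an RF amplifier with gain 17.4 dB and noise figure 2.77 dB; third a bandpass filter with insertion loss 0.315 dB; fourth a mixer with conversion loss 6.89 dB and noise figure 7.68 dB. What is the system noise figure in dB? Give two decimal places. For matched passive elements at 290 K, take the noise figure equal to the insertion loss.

0.94 dB

Convert to linear (a loss of L dB is a gain of −L dB): F_i = 10^(NF_i/10), G_i = 10^(G_i,dB/10)
  Stage 1: F_1 = 10^(0.867/10) = 1.221, G_1 = 10^(16.8/10) = 47.86
  Stage 2: F_2 = 10^(2.77/10) = 1.892, G_2 = 10^(17.4/10) = 54.95
  Stage 3: F_3 = 10^(0.315/10) = 1.075, G_3 = 10^(−0.315/10) = 0.9300
  Stage 4: F_4 = 10^(7.68/10) = 5.861, G_4 = 10^(−6.89/10) = 0.2046
Friis cascade:
  F = 1.221 + (1.892 − 1)/47.86 + (1.075 − 1)/2630 + (5.861 − 1)/2446 = 1.242
NF = 10 log₁₀(1.242) = 0.94 dB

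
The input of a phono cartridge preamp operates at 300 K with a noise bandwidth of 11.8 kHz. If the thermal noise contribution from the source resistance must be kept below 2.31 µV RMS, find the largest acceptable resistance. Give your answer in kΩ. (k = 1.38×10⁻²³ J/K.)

Johnson–Nyquist: V_n = √(4kTRB) ⇒ R = V_n² / (4kTB)
4kTB = 4 × 1.38×10⁻²³ × 300 × 1.18×10⁴ = 1.95×10⁻¹⁶
R = (2.31×10⁻⁶)² / 1.95×10⁻¹⁶ = 2.73×10⁴ Ω = 27.3 kΩ

27.3 kΩ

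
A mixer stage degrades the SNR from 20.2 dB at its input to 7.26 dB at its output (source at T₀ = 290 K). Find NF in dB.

NF (dB) = SNR_in(dB) − SNR_out(dB) when the source is at T₀
NF = 20.2 − 7.26 = 12.94 dB

12.94 dB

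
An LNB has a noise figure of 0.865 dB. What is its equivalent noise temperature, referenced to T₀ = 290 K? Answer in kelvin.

63.9 K

F = 10^(0.865/10) = 1.22039
T_e = (F − 1)·T₀ = (1.22039 − 1) × 290 = 63.9 K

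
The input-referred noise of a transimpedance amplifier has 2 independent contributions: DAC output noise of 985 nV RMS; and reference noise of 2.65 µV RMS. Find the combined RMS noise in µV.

2.83 µV

Uncorrelated sources add in power (mean-square): V_tot = √(ΣV_i²)
V_tot = √[(9.85×10⁻⁷)² + (2.65×10⁻⁶)²] = 2.83×10⁻⁶ V = 2.83 µV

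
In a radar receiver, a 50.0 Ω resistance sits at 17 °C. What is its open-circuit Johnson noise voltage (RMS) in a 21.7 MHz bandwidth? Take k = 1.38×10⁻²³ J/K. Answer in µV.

4.17 µV

T = 17 °C + 273.15 = 290.15 K
V_n = √(4kTRB)
4kTRB = 4 × 1.38×10⁻²³ × 290.15 × 5.00×10¹ × 2.17×10⁷ = 1.74×10⁻¹¹ V²
V_n = √(1.74×10⁻¹¹) = 4.17×10⁻⁶ V = 4.17 µV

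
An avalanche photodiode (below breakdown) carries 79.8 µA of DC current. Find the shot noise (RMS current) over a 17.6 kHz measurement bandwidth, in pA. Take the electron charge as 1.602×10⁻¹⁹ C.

671 pA

I_n = √(2qI·B)
2qI·B = 2 × 1.602×10⁻¹⁹ × 7.98×10⁻⁵ × 1.76×10⁴ = 4.50×10⁻¹⁹ A²
I_n = √(4.50×10⁻¹⁹) = 6.71×10⁻¹⁰ A = 671 pA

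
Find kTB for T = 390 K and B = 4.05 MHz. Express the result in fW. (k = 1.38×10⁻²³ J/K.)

P_n = kTB = 1.38×10⁻²³ × 390 × 4.05×10⁶ = 2.18×10⁻¹⁴ W = 21.8 fW

21.8 fW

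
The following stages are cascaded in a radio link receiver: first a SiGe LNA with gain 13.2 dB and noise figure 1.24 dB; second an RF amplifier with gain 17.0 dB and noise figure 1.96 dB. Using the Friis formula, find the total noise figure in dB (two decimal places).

Convert to linear (a loss of L dB is a gain of −L dB): F_i = 10^(NF_i/10), G_i = 10^(G_i,dB/10)
  Stage 1: F_1 = 10^(1.24/10) = 1.330, G_1 = 10^(13.2/10) = 20.89
  Stage 2: F_2 = 10^(1.96/10) = 1.570, G_2 = 10^(17.0/10) = 50.12
Friis cascade:
  F = 1.330 + (1.570 − 1)/20.89 = 1.358
NF = 10 log₁₀(1.358) = 1.33 dB

1.33 dB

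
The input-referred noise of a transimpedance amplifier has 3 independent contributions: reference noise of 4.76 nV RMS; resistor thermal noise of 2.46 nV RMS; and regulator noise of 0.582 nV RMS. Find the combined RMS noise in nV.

5.39 nV

Uncorrelated sources add in power (mean-square): V_tot = √(ΣV_i²)
V_tot = √[(4.76×10⁻⁹)² + (2.46×10⁻⁹)² + (5.82×10⁻¹⁰)²] = 5.39×10⁻⁹ V = 5.39 nV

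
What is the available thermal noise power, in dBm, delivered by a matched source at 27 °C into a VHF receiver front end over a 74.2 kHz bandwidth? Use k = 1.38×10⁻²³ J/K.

−125.1 dBm

T = 27 °C + 273.15 = 300.15 K
P_n = kTB = 1.38×10⁻²³ × 300.15 × 7.42×10⁴ = 3.07×10⁻¹⁶ W
In dBm: 10 log₁₀(3.07×10⁻¹⁶ / 10⁻³) = −125.1 dBm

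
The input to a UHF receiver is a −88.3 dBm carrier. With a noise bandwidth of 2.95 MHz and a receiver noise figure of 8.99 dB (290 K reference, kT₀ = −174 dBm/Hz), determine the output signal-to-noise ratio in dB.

Noise floor: N = −174 + 10 log₁₀(B) + NF
10 log₁₀(2.95×10⁶) = 64.7 dB
N = −174 + 64.7 + 8.99 = −100.31 dBm
SNR = P_sig − N = −88.3 − (−100.31) = 12.01 dB → 12.0 dB

12.0 dB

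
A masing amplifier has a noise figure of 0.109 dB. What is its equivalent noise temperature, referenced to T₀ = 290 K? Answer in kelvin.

F = 10^(0.109/10) = 1.02542
T_e = (F − 1)·T₀ = (1.02542 − 1) × 290 = 7.37 K

7.37 K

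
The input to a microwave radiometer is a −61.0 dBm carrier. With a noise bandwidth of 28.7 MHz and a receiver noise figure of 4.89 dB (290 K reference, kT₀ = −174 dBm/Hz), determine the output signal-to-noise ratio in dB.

Noise floor: N = −174 + 10 log₁₀(B) + NF
10 log₁₀(2.87×10⁷) = 74.58 dB
N = −174 + 74.58 + 4.89 = −94.53 dBm
SNR = P_sig − N = −61.0 − (−94.53) = 33.53 dB → 33.5 dB

33.5 dB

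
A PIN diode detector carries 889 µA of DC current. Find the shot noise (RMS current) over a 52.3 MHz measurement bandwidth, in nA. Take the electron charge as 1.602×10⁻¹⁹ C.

122 nA

I_n = √(2qI·B)
2qI·B = 2 × 1.602×10⁻¹⁹ × 8.89×10⁻⁴ × 5.23×10⁷ = 1.49×10⁻¹⁴ A²
I_n = √(1.49×10⁻¹⁴) = 1.22×10⁻⁷ A = 122 nA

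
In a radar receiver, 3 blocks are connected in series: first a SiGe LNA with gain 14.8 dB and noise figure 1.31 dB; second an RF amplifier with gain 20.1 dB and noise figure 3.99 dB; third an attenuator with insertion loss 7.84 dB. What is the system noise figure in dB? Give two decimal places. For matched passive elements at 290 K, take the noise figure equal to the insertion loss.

Convert to linear (a loss of L dB is a gain of −L dB): F_i = 10^(NF_i/10), G_i = 10^(G_i,dB/10)
  Stage 1: F_1 = 10^(1.31/10) = 1.352, G_1 = 10^(14.8/10) = 30.20
  Stage 2: F_2 = 10^(3.99/10) = 2.506, G_2 = 10^(20.1/10) = 102.3
  Stage 3: F_3 = 10^(7.84/10) = 6.081, G_3 = 10^(−7.84/10) = 0.1644
Friis cascade:
  F = 1.352 + (2.506 − 1)/30.20 + (6.081 − 1)/3090 = 1.404
NF = 10 log₁₀(1.404) = 1.47 dB

1.47 dB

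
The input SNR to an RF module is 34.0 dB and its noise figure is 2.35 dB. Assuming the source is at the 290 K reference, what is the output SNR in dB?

31.65 dB

By definition F = SNR_in/SNR_out, so in dB: SNR_out = SNR_in − NF
SNR_out = 34.0 − 2.35 = 31.65 dB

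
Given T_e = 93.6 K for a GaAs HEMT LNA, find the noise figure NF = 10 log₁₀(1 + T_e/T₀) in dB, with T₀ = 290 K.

1.21 dB

F = 1 + T_e/T₀ = 1 + 93.6/290 = 1.32276
NF = 10 log₁₀(1.32276) = 1.21 dB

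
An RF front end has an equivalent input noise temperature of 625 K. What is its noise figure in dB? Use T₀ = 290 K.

4.99 dB

F = 1 + T_e/T₀ = 1 + 625/290 = 3.15517
NF = 10 log₁₀(3.15517) = 4.99 dB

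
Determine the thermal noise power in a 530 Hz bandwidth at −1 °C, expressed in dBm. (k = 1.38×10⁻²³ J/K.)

T = −1 °C + 273.15 = 272.15 K
P_n = kTB = 1.38×10⁻²³ × 272.15 × 5.30×10² = 1.99×10⁻¹⁸ W
In dBm: 10 log₁₀(1.99×10⁻¹⁸ / 10⁻³) = −147.0 dBm

−147.0 dBm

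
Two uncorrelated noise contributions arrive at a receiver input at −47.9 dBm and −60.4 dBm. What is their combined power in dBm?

−47.7 dBm

Convert to linear, add, convert back:
P₁ = 1.62×10⁻⁸ W, P₂ = 9.12×10⁻¹⁰ W
P_tot = 1.71×10⁻⁸ W → 10 log₁₀(P_tot / 10⁻³) = −47.7 dBm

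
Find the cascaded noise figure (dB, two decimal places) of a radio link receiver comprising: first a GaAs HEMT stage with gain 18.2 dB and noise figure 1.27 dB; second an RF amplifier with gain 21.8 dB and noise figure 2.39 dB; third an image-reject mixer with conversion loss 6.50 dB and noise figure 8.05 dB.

1.31 dB

Convert to linear (a loss of L dB is a gain of −L dB): F_i = 10^(NF_i/10), G_i = 10^(G_i,dB/10)
  Stage 1: F_1 = 10^(1.27/10) = 1.340, G_1 = 10^(18.2/10) = 66.07
  Stage 2: F_2 = 10^(2.39/10) = 1.734, G_2 = 10^(21.8/10) = 151.4
  Stage 3: F_3 = 10^(8.05/10) = 6.383, G_3 = 10^(−6.50/10) = 0.2239
Friis cascade:
  F = 1.340 + (1.734 − 1)/66.07 + (6.383 − 1)/1.000×10⁴ = 1.351
NF = 10 log₁₀(1.351) = 1.31 dB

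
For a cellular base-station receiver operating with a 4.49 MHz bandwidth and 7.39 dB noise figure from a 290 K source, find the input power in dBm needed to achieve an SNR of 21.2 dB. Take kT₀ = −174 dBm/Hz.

Sensitivity = −174 + 10 log₁₀(B) + NF + SNR_min
= −174 + 66.52 + 7.39 + 21.2
= −78.89 dBm → −78.9 dBm

−78.9 dBm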